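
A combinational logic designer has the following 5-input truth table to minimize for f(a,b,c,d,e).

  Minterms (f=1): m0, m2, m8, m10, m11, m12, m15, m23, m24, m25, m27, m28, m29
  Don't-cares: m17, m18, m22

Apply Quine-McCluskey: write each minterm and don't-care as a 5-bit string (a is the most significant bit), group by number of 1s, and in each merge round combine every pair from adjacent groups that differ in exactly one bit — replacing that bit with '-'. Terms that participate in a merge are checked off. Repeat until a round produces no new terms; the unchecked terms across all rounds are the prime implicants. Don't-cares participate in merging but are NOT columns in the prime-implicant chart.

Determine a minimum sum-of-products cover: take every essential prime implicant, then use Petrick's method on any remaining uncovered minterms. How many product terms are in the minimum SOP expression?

size-2^0 implicants → 00000(✓)  00010(✓)  01000(✓)  01010(✓)  01011(✓)  01100(✓)  01111(✓)  10001(✓)  10010(✓)  10110(✓)  10111(✓)  11000(✓)  11001(✓)  11011(✓)  11100(✓)  11101(✓)
size-2^1 implicants → -0010  -1000(✓)  -1011  -1100(✓)  0-000(✓)  0-010(✓)  000-0(✓)  01-00(✓)  01-11  010-0(✓)  0101-  1-001  10-10  1011-  11-00(✓)  11-01(✓)  110-1  1100-(✓)  1110-(✓)
size-2^2 implicants → -1-00  0-0-0  11-0-
Unchecked terms (primes): -0010, -1-00, -1011, 0-0-0, 01-11, 0101-, 1-001, 10-10, 1011-, 11-0-, 110-1
Minterm coverage:
  m0 ⊆ 0-0-0 [E]
  m2 ⊆ -0010,0-0-0
  m8 ⊆ -1-00,0-0-0
  m10 ⊆ 0-0-0,0101-
  m11 ⊆ -1011,01-11,0101-
  m12 ⊆ -1-00 [E]
  m15 ⊆ 01-11 [E]
  m23 ⊆ 1011- [E]
  m24 ⊆ -1-00,11-0-
  m25 ⊆ 1-001,11-0-,110-1
  m27 ⊆ -1011,110-1
  m28 ⊆ -1-00,11-0-
  m29 ⊆ 11-0- [E]
E = {-1-00, 0-0-0, 01-11, 1011-, 11-0-}
Petrick residual → -1011
Cover = bd'e' + bc'de + a'c'e' + a'bde + ab'cd + abd'  |cover|=6

6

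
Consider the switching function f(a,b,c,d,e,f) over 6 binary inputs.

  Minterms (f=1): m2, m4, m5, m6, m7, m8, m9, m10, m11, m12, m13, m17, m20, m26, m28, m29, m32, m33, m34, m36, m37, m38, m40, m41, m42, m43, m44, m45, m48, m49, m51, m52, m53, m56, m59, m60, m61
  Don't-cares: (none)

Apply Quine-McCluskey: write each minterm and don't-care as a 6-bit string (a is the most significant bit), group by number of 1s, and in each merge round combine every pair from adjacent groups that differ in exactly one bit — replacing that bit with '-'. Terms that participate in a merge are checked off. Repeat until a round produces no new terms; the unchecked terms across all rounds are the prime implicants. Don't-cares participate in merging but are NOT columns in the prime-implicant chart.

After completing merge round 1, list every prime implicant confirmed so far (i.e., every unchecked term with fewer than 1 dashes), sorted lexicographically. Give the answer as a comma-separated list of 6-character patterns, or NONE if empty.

NONE

Round 0: 000010✓ 000100✓ 000101✓ 000110✓ 000111✓ 001000✓ 001001✓ 001010✓ 001011✓ 001100✓ 001101✓ 010001✓ 010100✓ 011010✓ 011100✓ 011101✓ 100000✓ 100001✓ 100010✓ 100100✓ 100101✓ 100110✓ 101000✓ 101001✓ 101010✓ 101011✓ 101100✓ 101101✓ 110000✓ 110001✓ 110011✓ 110100✓ 110101✓ 111000✓ 111011✓ 111100✓ 111101✓
Round 1: -00010✓ -00100✓ -00101✓ -00110✓ -01000✓ -01001✓ -01010✓ -01011✓ -01100✓ -01101✓ -10001 -10100✓ -11100✓ -11101✓ 0-0100✓ 0-1010 0-1100✓ 0-1101✓ 00-010✓ 00-100✓ 00-101✓ 000-10✓ 0001-0✓ 0001-1✓ 00010-✓ 00011-✓ 001-00✓ 001-01✓ 0010-0✓ 0010-1✓ 00100-✓ 00101-✓ 00110-✓ 01-100✓ 01110-✓ 1-0000✓ 1-0001✓ 1-0100✓ 1-0101✓ 1-1000✓ 1-1011 1-1100✓ 1-1101✓ 10-000✓ 10-001✓ 10-010✓ 10-100✓ 10-101✓ 100-00✓ 100-01✓ 100-10✓ 1000-0✓ 10000-✓ 1001-0✓ 10010-✓ 101-00✓ 101-01✓ 1010-0✓ 1010-1✓ 10100-✓ 10101-✓ 10110-✓ 11-000✓ 11-011 11-100✓ 11-101✓ 110-00✓ 110-01✓ 1100-1 11000-✓ 11010-✓ 111-00✓ 11110-✓
Round 2: --0100✓ --1100✓ --1101✓ -0-010 -0-100✓ -0-101✓ -00-10 -001-0 -0010-✓ -01-00✓ -01-01✓ -010-0✓ -010-1✓ -0100-✓ -0101-✓ -0110-✓ -1-100✓ -1110-✓ 0--100✓ 0-110-✓ 00-10-✓ 0001-- 001-0-✓ 0010--✓ 1--000✓ 1--100✓ 1--101✓ 1-0-00✓ 1-0-01✓ 1-000-✓ 1-010-✓ 1-1-00✓ 1-110-✓ 10--00✓ 10--01✓ 10-0-0 10-00-✓ 10-10-✓ 100--0 100-0-✓ 101-0-✓ 1010--✓ 11--00✓ 11-10-✓ 110-0-✓
Round 3: ---100 --110- -0-10- -01-0- -010-- 1---00 1--10- 1-0-0- 10--0-
PIs = {---100, --110-, -0-010, -0-10-, -00-10, -001-0, -01-0-, -010--, -10001, 0-1010, 0001--, 1---00, 1--10-, 1-0-0-, 1-1011, 10--0-, 10-0-0, 100--0, 11-011, 1100-1}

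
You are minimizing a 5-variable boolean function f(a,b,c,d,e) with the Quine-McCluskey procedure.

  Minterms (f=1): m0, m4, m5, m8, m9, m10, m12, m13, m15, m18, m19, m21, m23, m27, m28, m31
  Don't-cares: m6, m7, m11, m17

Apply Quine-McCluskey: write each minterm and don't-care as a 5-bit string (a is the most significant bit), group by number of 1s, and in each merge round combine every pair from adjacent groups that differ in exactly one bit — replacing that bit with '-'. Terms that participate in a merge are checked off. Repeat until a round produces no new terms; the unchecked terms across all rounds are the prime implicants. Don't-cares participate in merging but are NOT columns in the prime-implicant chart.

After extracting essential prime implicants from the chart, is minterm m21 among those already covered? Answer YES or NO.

NO

Round 0: 00000✓ 00100✓ 00101✓ 00110✓ 00111✓ 01000✓ 01001✓ 01010✓ 01011✓ 01100✓ 01101✓ 01111✓ 10001✓ 10010✓ 10011✓ 10101✓ 10111✓ 11011✓ 11100✓ 11111✓
Round 1: -0101✓ -0111✓ -1011✓ -1100 -1111✓ 0-000✓ 0-100✓ 0-101✓ 0-111✓ 00-00✓ 001-0✓ 001-1✓ 0010-✓ 0011-✓ 01-00✓ 01-01✓ 01-11✓ 010-0✓ 010-1✓ 0100-✓ 0101-✓ 011-1✓ 0110-✓ 1-011✓ 1-111✓ 10-01✓ 10-11✓ 100-1✓ 1001- 101-1✓ 11-11✓
Round 2: --111 -01-1 -1-11 0--00 0-1-1 0-10- 001-- 01--1 01-0- 010-- 1--11 10--1
PIs = {--111, -01-1, -1-11, -1100, 0--00, 0-1-1, 0-10-, 001--, 01--1, 01-0-, 010--, 1--11, 10--1, 1001-}
Coverage chart:
  m0: 0--00 ←essential
  m4: 0--00,0-10-,001--
  m5: -01-1,0-1-1,0-10-,001--
  m8: 0--00,01-0-,010--
  m9: 01--1,01-0-,010--
  m10: 010-- ←essential
  m12: -1100,0--00,0-10-,01-0-
  m13: 0-1-1,0-10-,01--1,01-0-
  m15: --111,-1-11,0-1-1,01--1
  m18: 1001- ←essential
  m19: 1--11,10--1,1001-
  m21: -01-1,10--1
  m23: --111,-01-1,1--11,10--1
  m27: -1-11,1--11
  m28: -1100 ←essential
  m31: --111,-1-11,1--11
Essential: -1100, 0--00, 010--, 1001-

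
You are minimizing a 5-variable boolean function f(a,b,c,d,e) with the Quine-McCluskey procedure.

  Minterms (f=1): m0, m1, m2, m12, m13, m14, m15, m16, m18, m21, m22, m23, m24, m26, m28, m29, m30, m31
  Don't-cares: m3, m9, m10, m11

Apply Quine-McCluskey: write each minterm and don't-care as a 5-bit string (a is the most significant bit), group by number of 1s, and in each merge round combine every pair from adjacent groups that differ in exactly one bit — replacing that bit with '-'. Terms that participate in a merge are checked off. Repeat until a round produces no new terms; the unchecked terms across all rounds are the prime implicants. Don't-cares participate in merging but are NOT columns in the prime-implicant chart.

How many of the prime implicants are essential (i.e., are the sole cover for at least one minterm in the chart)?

2

size-2^0 implicants → 00000(✓)  00001(✓)  00010(✓)  00011(✓)  01001(✓)  01010(✓)  01011(✓)  01100(✓)  01101(✓)  01110(✓)  01111(✓)  10000(✓)  10010(✓)  10101(✓)  10110(✓)  10111(✓)  11000(✓)  11010(✓)  11100(✓)  11101(✓)  11110(✓)  11111(✓)
size-2^1 implicants → -0000(✓)  -0010(✓)  -1010(✓)  -1100(✓)  -1101(✓)  -1110(✓)  -1111(✓)  0-001(✓)  0-010(✓)  0-011(✓)  000-0(✓)  000-1(✓)  0000-(✓)  0001-(✓)  01-01(✓)  01-10(✓)  01-11(✓)  010-1(✓)  0101-(✓)  011-0(✓)  011-1(✓)  0110-(✓)  0111-(✓)  1-000(✓)  1-010(✓)  1-101(✓)  1-110(✓)  1-111(✓)  10-10(✓)  100-0(✓)  101-1(✓)  1011-(✓)  11-00(✓)  11-10(✓)  110-0(✓)  111-0(✓)  111-1(✓)  1110-(✓)  1111-(✓)
size-2^2 implicants → --010  -00-0  -1-10  -11-0(✓)  -11-1(✓)  -110-(✓)  -111-(✓)  0-0-1  0-01-  000--  01--1  01-1-  011--(✓)  1--10  1-0-0  1-1-1  1-11-  11--0  111--(✓)
size-2^3 implicants → -11--
Unchecked terms (primes): --010, -00-0, -1-10, -11--, 0-0-1, 0-01-, 000--, 01--1, 01-1-, 1--10, 1-0-0, 1-1-1, 1-11-, 11--0
Minterm coverage:
  m0 ⊆ -00-0,000--
  m1 ⊆ 0-0-1,000--
  m2 ⊆ --010,-00-0,0-01-,000--
  m12 ⊆ -11-- [E]
  m13 ⊆ -11--,01--1
  m14 ⊆ -1-10,-11--,01-1-
  m15 ⊆ -11--,01--1,01-1-
  m16 ⊆ -00-0,1-0-0
  m18 ⊆ --010,-00-0,1--10,1-0-0
  m21 ⊆ 1-1-1 [E]
  m22 ⊆ 1--10,1-11-
  m23 ⊆ 1-1-1,1-11-
  m24 ⊆ 1-0-0,11--0
  m26 ⊆ --010,-1-10,1--10,1-0-0,11--0
  m28 ⊆ -11--,11--0
  m29 ⊆ -11--,1-1-1
  m30 ⊆ -1-10,-11--,1--10,1-11-,11--0
  m31 ⊆ -11--,1-1-1,1-11-
E = {-11--, 1-1-1}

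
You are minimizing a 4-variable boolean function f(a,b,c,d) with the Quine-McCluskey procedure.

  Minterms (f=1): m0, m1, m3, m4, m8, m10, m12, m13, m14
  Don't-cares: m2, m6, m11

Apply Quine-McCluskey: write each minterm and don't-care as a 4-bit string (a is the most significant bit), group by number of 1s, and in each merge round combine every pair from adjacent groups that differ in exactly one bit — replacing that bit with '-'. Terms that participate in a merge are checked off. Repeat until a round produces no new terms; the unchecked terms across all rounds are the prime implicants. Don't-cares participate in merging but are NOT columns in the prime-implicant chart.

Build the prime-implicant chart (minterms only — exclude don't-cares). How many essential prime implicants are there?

[col 0] 0000*, 0001*, 0010*, 0011*, 0100*, 0110*, 1000*, 1010*, 1011*, 1100*, 1101*, 1110*
[col 1] -000*, -010*, -011*, -100*, -110*, 0-00*, 0-10*, 00-0*, 00-1*, 000-*, 001-*, 01-0*, 1-00*, 1-10*, 10-0*, 101-*, 11-0*, 110-
[col 2] --00*, --10*, -0-0*, -01-, -1-0*, 0--0*, 00--, 1--0*
[col 3] ---0
Prime implicants: ---0, -01-, 00--, 110-
PI chart (minterm → PIs covering it):
  0 | ---0,00--
  1 | 00--  (sole → essential)
  3 | -01-,00--
  4 | ---0  (sole → essential)
  8 | ---0  (sole → essential)
  10 | ---0,-01-
  12 | ---0,110-
  13 | 110-  (sole → essential)
  14 | ---0  (sole → essential)
Essential prime implicants: ---0, 00--, 110-

3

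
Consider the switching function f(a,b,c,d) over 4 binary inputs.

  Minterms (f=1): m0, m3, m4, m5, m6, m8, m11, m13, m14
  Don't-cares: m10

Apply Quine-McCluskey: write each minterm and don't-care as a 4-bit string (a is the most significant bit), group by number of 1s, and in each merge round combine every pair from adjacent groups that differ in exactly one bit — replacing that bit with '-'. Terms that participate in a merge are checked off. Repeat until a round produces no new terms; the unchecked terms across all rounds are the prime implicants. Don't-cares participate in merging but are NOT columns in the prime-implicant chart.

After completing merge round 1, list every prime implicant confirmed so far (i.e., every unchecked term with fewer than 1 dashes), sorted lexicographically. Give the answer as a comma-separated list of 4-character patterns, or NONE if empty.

NONE

Round 0: 0000✓ 0011✓ 0100✓ 0101✓ 0110✓ 1000✓ 1010✓ 1011✓ 1101✓ 1110✓
Round 1: -000 -011 -101 -110 0-00 01-0 010- 1-10 10-0 101-
PIs = {-000, -011, -101, -110, 0-00, 01-0, 010-, 1-10, 10-0, 101-}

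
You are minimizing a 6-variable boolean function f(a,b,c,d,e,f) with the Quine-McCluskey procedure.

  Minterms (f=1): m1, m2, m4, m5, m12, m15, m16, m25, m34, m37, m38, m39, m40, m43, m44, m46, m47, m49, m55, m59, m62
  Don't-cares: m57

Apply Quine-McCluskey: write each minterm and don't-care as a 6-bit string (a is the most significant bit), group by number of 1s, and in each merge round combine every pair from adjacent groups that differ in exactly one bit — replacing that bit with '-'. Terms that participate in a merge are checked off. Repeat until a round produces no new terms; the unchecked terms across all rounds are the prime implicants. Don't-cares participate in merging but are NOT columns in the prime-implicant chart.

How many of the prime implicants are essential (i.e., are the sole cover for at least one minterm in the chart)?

Round 0: 000001✓ 000010✓ 000100✓ 000101✓ 001100✓ 001111✓ 010000 011001✓ 100010✓ 100101✓ 100110✓ 100111✓ 101000✓ 101011✓ 101100✓ 101110✓ 101111✓ 110001✓ 110111✓ 111001✓ 111011✓ 111110✓
Round 1: -00010 -00101 -01100 -01111 -11001 00-100 000-01 00010- 1-0111 1-1011 1-1110 10-110✓ 10-111✓ 100-10 1001-1 10011-✓ 101-00 101-11 1011-0 10111-✓ 11-001 1110-1
Round 2: 10-11-
PIs = {-00010, -00101, -01100, -01111, -11001, 00-100, 000-01, 00010-, 010000, 1-0111, 1-1011, 1-1110, 10-11-, 100-10, 1001-1, 101-00, 101-11, 1011-0, 11-001, 1110-1}
Coverage chart:
  m1: 000-01 ←essential
  m2: -00010 ←essential
  m4: 00-100,00010-
  m5: -00101,000-01,00010-
  m12: -01100,00-100
  m15: -01111 ←essential
  m16: 010000 ←essential
  m25: -11001 ←essential
  m34: -00010,100-10
  m37: -00101,1001-1
  m38: 10-11-,100-10
  m39: 1-0111,10-11-,1001-1
  m40: 101-00 ←essential
  m43: 1-1011,101-11
  m44: -01100,101-00,1011-0
  m46: 1-1110,10-11-,1011-0
  m47: -01111,10-11-,101-11
  m49: 11-001 ←essential
  m55: 1-0111 ←essential
  m59: 1-1011,1110-1
  m62: 1-1110 ←essential
Essential: -00010, -01111, -11001, 000-01, 010000, 1-0111, 1-1110, 101-00, 11-001

9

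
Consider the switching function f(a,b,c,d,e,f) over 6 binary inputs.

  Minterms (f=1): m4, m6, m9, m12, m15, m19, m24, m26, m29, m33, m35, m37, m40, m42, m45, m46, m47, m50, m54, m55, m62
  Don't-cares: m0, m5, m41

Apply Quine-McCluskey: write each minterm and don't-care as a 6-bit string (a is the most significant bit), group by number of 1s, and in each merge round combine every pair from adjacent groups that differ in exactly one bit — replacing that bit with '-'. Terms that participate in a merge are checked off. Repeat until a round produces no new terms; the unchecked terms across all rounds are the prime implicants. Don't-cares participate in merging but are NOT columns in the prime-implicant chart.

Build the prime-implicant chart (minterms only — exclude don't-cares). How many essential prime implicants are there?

size-2^0 implicants → 000000(✓)  000100(✓)  000101(✓)  000110(✓)  001001(✓)  001100(✓)  001111(✓)  010011  011000(✓)  011010(✓)  011101  100001(✓)  100011(✓)  100101(✓)  101000(✓)  101001(✓)  101010(✓)  101101(✓)  101110(✓)  101111(✓)  110010(✓)  110110(✓)  110111(✓)  111110(✓)
size-2^1 implicants → -00101  -01001  -01111  00-100  000-00  0001-0  00010-  0110-0  1-1110  10-001(✓)  10-101(✓)  100-01(✓)  1000-1  101-01(✓)  101-10  1010-0  10100-  1011-1  10111-  11-110  110-10  11011-
size-2^2 implicants → 10--01
Unchecked terms (primes): -00101, -01001, -01111, 00-100, 000-00, 0001-0, 00010-, 010011, 0110-0, 011101, 1-1110, 10--01, 1000-1, 101-10, 1010-0, 10100-, 1011-1, 10111-, 11-110, 110-10, 11011-
Minterm coverage:
  m4 ⊆ 00-100,000-00,0001-0,00010-
  m6 ⊆ 0001-0 [E]
  m9 ⊆ -01001 [E]
  m12 ⊆ 00-100 [E]
  m15 ⊆ -01111 [E]
  m19 ⊆ 010011 [E]
  m24 ⊆ 0110-0 [E]
  m26 ⊆ 0110-0 [E]
  m29 ⊆ 011101 [E]
  m33 ⊆ 10--01,1000-1
  m35 ⊆ 1000-1 [E]
  m37 ⊆ -00101,10--01
  m40 ⊆ 1010-0,10100-
  m42 ⊆ 101-10,1010-0
  m45 ⊆ 10--01,1011-1
  m46 ⊆ 1-1110,101-10,10111-
  m47 ⊆ -01111,1011-1,10111-
  m50 ⊆ 110-10 [E]
  m54 ⊆ 11-110,110-10,11011-
  m55 ⊆ 11011- [E]
  m62 ⊆ 1-1110,11-110
E = {-01001, -01111, 00-100, 0001-0, 010011, 0110-0, 011101, 1000-1, 110-10, 11011-}

10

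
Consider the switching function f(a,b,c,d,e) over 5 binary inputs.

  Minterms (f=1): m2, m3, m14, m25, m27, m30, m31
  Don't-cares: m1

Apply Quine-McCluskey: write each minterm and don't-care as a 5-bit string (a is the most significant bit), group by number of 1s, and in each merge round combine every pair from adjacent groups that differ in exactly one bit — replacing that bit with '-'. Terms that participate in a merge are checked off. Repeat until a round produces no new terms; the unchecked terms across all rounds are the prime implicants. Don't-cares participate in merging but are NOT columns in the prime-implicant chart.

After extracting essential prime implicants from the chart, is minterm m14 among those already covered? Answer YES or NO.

YES

size-2^0 implicants → 00001(✓)  00010(✓)  00011(✓)  01110(✓)  11001(✓)  11011(✓)  11110(✓)  11111(✓)
size-2^1 implicants → -1110  000-1  0001-  11-11  110-1  1111-
Unchecked terms (primes): -1110, 000-1, 0001-, 11-11, 110-1, 1111-
Minterm coverage:
  m2 ⊆ 0001- [E]
  m3 ⊆ 000-1,0001-
  m14 ⊆ -1110 [E]
  m25 ⊆ 110-1 [E]
  m27 ⊆ 11-11,110-1
  m30 ⊆ -1110,1111-
  m31 ⊆ 11-11,1111-
E = {-1110, 0001-, 110-1}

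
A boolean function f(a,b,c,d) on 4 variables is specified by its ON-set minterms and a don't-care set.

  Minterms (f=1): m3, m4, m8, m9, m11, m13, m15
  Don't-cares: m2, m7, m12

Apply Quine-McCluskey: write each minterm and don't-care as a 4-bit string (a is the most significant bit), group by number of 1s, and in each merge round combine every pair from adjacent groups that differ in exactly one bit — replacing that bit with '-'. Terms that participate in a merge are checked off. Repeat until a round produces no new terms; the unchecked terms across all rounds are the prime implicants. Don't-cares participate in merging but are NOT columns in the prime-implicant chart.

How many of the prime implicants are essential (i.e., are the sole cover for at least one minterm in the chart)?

[col 0] 0010*, 0011*, 0100*, 0111*, 1000*, 1001*, 1011*, 1100*, 1101*, 1111*
[col 1] -011*, -100, -111*, 0-11*, 001-, 1-00*, 1-01*, 1-11*, 10-1*, 100-*, 11-1*, 110-*
[col 2] --11, 1--1, 1-0-
Prime implicants: --11, -100, 001-, 1--1, 1-0-
PI chart (minterm → PIs covering it):
  3 | --11,001-
  4 | -100  (sole → essential)
  8 | 1-0-  (sole → essential)
  9 | 1--1,1-0-
  11 | --11,1--1
  13 | 1--1,1-0-
  15 | --11,1--1
Essential prime implicants: -100, 1-0-

2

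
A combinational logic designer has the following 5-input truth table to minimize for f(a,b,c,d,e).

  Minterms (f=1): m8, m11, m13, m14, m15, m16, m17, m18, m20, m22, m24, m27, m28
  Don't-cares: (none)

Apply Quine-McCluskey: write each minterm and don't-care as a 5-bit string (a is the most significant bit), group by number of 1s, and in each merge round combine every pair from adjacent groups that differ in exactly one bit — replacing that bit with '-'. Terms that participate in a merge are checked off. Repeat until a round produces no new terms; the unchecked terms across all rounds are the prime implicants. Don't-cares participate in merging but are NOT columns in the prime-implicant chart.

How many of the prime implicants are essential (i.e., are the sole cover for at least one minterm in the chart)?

7

size-2^0 implicants → 01000(✓)  01011(✓)  01101(✓)  01110(✓)  01111(✓)  10000(✓)  10001(✓)  10010(✓)  10100(✓)  10110(✓)  11000(✓)  11011(✓)  11100(✓)
size-2^1 implicants → -1000  -1011  01-11  011-1  0111-  1-000(✓)  1-100(✓)  10-00(✓)  10-10(✓)  100-0(✓)  1000-  101-0(✓)  11-00(✓)
size-2^2 implicants → 1--00  10--0
Unchecked terms (primes): -1000, -1011, 01-11, 011-1, 0111-, 1--00, 10--0, 1000-
Minterm coverage:
  m8 ⊆ -1000 [E]
  m11 ⊆ -1011,01-11
  m13 ⊆ 011-1 [E]
  m14 ⊆ 0111- [E]
  m15 ⊆ 01-11,011-1,0111-
  m16 ⊆ 1--00,10--0,1000-
  m17 ⊆ 1000- [E]
  m18 ⊆ 10--0 [E]
  m20 ⊆ 1--00,10--0
  m22 ⊆ 10--0 [E]
  m24 ⊆ -1000,1--00
  m27 ⊆ -1011 [E]
  m28 ⊆ 1--00 [E]
E = {-1000, -1011, 011-1, 0111-, 1--00, 10--0, 1000-}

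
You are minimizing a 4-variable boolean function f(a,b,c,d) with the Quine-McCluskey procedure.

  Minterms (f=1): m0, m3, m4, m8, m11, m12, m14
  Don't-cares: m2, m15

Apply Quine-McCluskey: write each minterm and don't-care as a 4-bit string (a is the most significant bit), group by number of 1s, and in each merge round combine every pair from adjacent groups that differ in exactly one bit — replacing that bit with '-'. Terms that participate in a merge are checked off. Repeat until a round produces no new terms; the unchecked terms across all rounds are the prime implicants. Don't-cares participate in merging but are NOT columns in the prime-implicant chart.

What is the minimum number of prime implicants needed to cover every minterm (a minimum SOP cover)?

3

Round 0: 0000✓ 0010✓ 0011✓ 0100✓ 1000✓ 1011✓ 1100✓ 1110✓ 1111✓
Round 1: -000✓ -011 -100✓ 0-00✓ 00-0 001- 1-00✓ 1-11 11-0 111-
Round 2: --00
PIs = {--00, -011, 00-0, 001-, 1-11, 11-0, 111-}
Coverage chart:
  m0: --00,00-0
  m3: -011,001-
  m4: --00 ←essential
  m8: --00 ←essential
  m11: -011,1-11
  m12: --00,11-0
  m14: 11-0,111-
Essential: --00
Petrick residual → -011, 11-0
Min cover (3 terms): c'd' + b'cd + abd'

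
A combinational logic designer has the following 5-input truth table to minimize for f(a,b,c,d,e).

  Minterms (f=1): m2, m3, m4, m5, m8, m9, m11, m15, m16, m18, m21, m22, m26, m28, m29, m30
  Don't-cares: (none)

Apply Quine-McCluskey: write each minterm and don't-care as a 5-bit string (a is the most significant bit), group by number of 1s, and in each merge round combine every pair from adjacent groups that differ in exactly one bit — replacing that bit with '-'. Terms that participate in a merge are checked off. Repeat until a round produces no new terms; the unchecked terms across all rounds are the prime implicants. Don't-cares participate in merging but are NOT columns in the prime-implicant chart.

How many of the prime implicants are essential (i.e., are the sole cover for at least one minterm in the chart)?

[col 0] 00010*, 00011*, 00100*, 00101*, 01000*, 01001*, 01011*, 01111*, 10000*, 10010*, 10101*, 10110*, 11010*, 11100*, 11101*, 11110*
[col 1] -0010, -0101, 0-011, 0001-, 0010-, 01-11, 010-1, 0100-, 1-010*, 1-101, 1-110*, 10-10*, 100-0, 11-10*, 111-0, 1110-
[col 2] 1--10
Prime implicants: -0010, -0101, 0-011, 0001-, 0010-, 01-11, 010-1, 0100-, 1--10, 1-101, 100-0, 111-0, 1110-
PI chart (minterm → PIs covering it):
  2 | -0010,0001-
  3 | 0-011,0001-
  4 | 0010-  (sole → essential)
  5 | -0101,0010-
  8 | 0100-  (sole → essential)
  9 | 010-1,0100-
  11 | 0-011,01-11,010-1
  15 | 01-11  (sole → essential)
  16 | 100-0  (sole → essential)
  18 | -0010,1--10,100-0
  21 | -0101,1-101
  22 | 1--10  (sole → essential)
  26 | 1--10  (sole → essential)
  28 | 111-0,1110-
  29 | 1-101,1110-
  30 | 1--10,111-0
Essential prime implicants: 0010-, 01-11, 0100-, 1--10, 100-0

5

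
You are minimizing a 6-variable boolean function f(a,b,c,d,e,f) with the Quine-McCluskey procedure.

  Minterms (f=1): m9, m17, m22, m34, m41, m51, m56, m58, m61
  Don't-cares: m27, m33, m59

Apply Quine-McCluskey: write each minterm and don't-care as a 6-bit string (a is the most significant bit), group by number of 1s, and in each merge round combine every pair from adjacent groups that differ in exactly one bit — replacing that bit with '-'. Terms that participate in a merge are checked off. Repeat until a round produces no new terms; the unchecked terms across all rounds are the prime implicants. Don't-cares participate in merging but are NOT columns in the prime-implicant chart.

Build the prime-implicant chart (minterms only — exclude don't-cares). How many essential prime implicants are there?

Round 0: 001001✓ 010001 010110 011011✓ 100001✓ 100010 101001✓ 110011✓ 111000✓ 111010✓ 111011✓ 111101
Round 1: -01001 -11011 10-001 11-011 1110-0 11101-
PIs = {-01001, -11011, 010001, 010110, 10-001, 100010, 11-011, 1110-0, 11101-, 111101}
Coverage chart:
  m9: -01001 ←essential
  m17: 010001 ←essential
  m22: 010110 ←essential
  m34: 100010 ←essential
  m41: -01001,10-001
  m51: 11-011 ←essential
  m56: 1110-0 ←essential
  m58: 1110-0,11101-
  m61: 111101 ←essential
Essential: -01001, 010001, 010110, 100010, 11-011, 1110-0, 111101

7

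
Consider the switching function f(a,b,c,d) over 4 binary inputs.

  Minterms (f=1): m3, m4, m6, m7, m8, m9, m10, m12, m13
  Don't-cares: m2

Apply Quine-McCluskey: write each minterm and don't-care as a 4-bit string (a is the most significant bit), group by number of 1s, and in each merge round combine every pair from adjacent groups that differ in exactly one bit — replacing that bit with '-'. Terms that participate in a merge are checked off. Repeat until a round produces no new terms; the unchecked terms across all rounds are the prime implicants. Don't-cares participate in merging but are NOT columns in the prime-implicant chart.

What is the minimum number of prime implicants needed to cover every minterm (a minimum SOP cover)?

4

Round 0: 0010✓ 0011✓ 0100✓ 0110✓ 0111✓ 1000✓ 1001✓ 1010✓ 1100✓ 1101✓
Round 1: -010 -100 0-10✓ 0-11✓ 001-✓ 01-0 011-✓ 1-00✓ 1-01✓ 10-0 100-✓ 110-✓
Round 2: 0-1- 1-0-
PIs = {-010, -100, 0-1-, 01-0, 1-0-, 10-0}
Coverage chart:
  m3: 0-1- ←essential
  m4: -100,01-0
  m6: 0-1-,01-0
  m7: 0-1- ←essential
  m8: 1-0-,10-0
  m9: 1-0- ←essential
  m10: -010,10-0
  m12: -100,1-0-
  m13: 1-0- ←essential
Essential: 0-1-, 1-0-
Petrick residual → -010, -100
Min cover (4 terms): b'cd' + bc'd' + a'c + ac'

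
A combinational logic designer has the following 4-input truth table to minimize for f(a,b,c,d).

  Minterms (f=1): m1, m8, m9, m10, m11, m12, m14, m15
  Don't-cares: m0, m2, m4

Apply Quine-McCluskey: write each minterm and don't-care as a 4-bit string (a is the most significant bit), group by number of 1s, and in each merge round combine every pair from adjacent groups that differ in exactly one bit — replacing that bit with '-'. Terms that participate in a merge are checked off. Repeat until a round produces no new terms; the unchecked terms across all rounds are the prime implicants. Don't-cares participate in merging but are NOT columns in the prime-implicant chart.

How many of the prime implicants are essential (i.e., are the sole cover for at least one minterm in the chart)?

2

size-2^0 implicants → 0000(✓)  0001(✓)  0010(✓)  0100(✓)  1000(✓)  1001(✓)  1010(✓)  1011(✓)  1100(✓)  1110(✓)  1111(✓)
size-2^1 implicants → -000(✓)  -001(✓)  -010(✓)  -100(✓)  0-00(✓)  00-0(✓)  000-(✓)  1-00(✓)  1-10(✓)  1-11(✓)  10-0(✓)  10-1(✓)  100-(✓)  101-(✓)  11-0(✓)  111-(✓)
size-2^2 implicants → --00  -0-0  -00-  1--0  1-1-  10--
Unchecked terms (primes): --00, -0-0, -00-, 1--0, 1-1-, 10--
Minterm coverage:
  m1 ⊆ -00- [E]
  m8 ⊆ --00,-0-0,-00-,1--0,10--
  m9 ⊆ -00-,10--
  m10 ⊆ -0-0,1--0,1-1-,10--
  m11 ⊆ 1-1-,10--
  m12 ⊆ --00,1--0
  m14 ⊆ 1--0,1-1-
  m15 ⊆ 1-1- [E]
E = {-00-, 1-1-}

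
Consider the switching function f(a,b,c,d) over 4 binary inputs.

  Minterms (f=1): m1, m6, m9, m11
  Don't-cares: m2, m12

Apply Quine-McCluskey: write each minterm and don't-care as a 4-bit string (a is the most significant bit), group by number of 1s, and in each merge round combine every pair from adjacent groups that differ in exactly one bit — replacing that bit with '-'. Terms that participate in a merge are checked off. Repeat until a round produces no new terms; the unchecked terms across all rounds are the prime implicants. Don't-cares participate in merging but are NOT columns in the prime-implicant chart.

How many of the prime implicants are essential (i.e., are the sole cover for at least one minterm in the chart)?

size-2^0 implicants → 0001(✓)  0010(✓)  0110(✓)  1001(✓)  1011(✓)  1100
size-2^1 implicants → -001  0-10  10-1
Unchecked terms (primes): -001, 0-10, 10-1, 1100
Minterm coverage:
  m1 ⊆ -001 [E]
  m6 ⊆ 0-10 [E]
  m9 ⊆ -001,10-1
  m11 ⊆ 10-1 [E]
E = {-001, 0-10, 10-1}

3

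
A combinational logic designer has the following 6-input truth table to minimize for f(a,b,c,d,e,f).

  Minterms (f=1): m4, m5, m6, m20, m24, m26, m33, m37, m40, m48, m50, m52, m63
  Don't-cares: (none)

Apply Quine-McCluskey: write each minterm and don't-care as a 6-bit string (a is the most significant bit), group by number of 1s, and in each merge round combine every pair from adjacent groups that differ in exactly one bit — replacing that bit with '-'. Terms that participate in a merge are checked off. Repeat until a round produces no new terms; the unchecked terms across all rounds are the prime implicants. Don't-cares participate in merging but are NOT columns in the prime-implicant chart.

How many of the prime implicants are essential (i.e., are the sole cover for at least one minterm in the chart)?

size-2^0 implicants → 000100(✓)  000101(✓)  000110(✓)  010100(✓)  011000(✓)  011010(✓)  100001(✓)  100101(✓)  101000  110000(✓)  110010(✓)  110100(✓)  111111
size-2^1 implicants → -00101  -10100  0-0100  0001-0  00010-  0110-0  100-01  110-00  1100-0
Unchecked terms (primes): -00101, -10100, 0-0100, 0001-0, 00010-, 0110-0, 100-01, 101000, 110-00, 1100-0, 111111
Minterm coverage:
  m4 ⊆ 0-0100,0001-0,00010-
  m5 ⊆ -00101,00010-
  m6 ⊆ 0001-0 [E]
  m20 ⊆ -10100,0-0100
  m24 ⊆ 0110-0 [E]
  m26 ⊆ 0110-0 [E]
  m33 ⊆ 100-01 [E]
  m37 ⊆ -00101,100-01
  m40 ⊆ 101000 [E]
  m48 ⊆ 110-00,1100-0
  m50 ⊆ 1100-0 [E]
  m52 ⊆ -10100,110-00
  m63 ⊆ 111111 [E]
E = {0001-0, 0110-0, 100-01, 101000, 1100-0, 111111}

6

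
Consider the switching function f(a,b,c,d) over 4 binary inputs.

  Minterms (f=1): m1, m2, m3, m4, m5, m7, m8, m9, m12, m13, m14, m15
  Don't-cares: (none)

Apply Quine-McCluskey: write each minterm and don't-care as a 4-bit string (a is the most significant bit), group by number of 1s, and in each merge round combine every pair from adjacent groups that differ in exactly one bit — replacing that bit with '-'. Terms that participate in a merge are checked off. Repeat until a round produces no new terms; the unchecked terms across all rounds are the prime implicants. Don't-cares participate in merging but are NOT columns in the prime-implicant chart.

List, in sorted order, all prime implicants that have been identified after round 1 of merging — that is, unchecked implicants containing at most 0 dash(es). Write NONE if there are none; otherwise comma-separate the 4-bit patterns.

NONE

[col 0] 0001*, 0010*, 0011*, 0100*, 0101*, 0111*, 1000*, 1001*, 1100*, 1101*, 1110*, 1111*
[col 1] -001*, -100*, -101*, -111*, 0-01*, 0-11*, 00-1*, 001-, 01-1*, 010-*, 1-00*, 1-01*, 100-*, 11-0*, 11-1*, 110-*, 111-*
[col 2] --01, -1-1, -10-, 0--1, 1-0-, 11--
Prime implicants: --01, -1-1, -10-, 0--1, 001-, 1-0-, 11--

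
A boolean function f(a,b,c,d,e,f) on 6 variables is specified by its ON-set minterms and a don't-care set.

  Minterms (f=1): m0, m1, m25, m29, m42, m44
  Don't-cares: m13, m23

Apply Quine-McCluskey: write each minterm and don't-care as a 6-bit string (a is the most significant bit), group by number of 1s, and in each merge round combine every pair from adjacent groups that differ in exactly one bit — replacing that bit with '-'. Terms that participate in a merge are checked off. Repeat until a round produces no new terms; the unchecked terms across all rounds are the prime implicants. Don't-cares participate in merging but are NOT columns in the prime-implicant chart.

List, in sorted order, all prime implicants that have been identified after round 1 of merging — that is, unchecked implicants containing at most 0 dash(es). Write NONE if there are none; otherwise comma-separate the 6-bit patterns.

010111, 101010, 101100

[col 0] 000000*, 000001*, 001101*, 010111, 011001*, 011101*, 101010, 101100
[col 1] 0-1101, 00000-, 011-01
Prime implicants: 0-1101, 00000-, 010111, 011-01, 101010, 101100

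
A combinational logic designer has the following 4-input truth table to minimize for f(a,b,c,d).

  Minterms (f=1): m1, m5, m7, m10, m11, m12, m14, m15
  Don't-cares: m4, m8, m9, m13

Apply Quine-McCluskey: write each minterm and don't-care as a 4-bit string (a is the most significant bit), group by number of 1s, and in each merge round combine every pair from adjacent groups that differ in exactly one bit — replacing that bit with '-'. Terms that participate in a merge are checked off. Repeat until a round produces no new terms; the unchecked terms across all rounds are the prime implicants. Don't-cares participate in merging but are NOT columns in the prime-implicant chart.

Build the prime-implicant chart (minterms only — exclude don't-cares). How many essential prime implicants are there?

Round 0: 0001✓ 0100✓ 0101✓ 0111✓ 1000✓ 1001✓ 1010✓ 1011✓ 1100✓ 1101✓ 1110✓ 1111✓
Round 1: -001✓ -100✓ -101✓ -111✓ 0-01✓ 01-1✓ 010-✓ 1-00✓ 1-01✓ 1-10✓ 1-11✓ 10-0✓ 10-1✓ 100-✓ 101-✓ 11-0✓ 11-1✓ 110-✓ 111-✓
Round 2: --01 -1-1 -10- 1--0✓ 1--1✓ 1-0-✓ 1-1-✓ 10--✓ 11--✓
Round 3: 1---
PIs = {--01, -1-1, -10-, 1---}
Coverage chart:
  m1: --01 ←essential
  m5: --01,-1-1,-10-
  m7: -1-1 ←essential
  m10: 1--- ←essential
  m11: 1--- ←essential
  m12: -10-,1---
  m14: 1--- ←essential
  m15: -1-1,1---
Essential: --01, -1-1, 1---

3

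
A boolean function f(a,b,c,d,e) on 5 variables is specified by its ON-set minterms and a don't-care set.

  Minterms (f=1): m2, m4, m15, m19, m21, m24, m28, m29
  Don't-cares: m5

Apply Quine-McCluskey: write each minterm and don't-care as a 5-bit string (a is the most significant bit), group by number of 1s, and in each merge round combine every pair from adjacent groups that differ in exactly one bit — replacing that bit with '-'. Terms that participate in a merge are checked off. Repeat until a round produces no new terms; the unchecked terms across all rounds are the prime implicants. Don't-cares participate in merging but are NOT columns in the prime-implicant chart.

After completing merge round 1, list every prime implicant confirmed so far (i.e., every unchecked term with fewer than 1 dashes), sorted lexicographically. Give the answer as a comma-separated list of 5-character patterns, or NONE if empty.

size-2^0 implicants → 00010  00100(✓)  00101(✓)  01111  10011  10101(✓)  11000(✓)  11100(✓)  11101(✓)
size-2^1 implicants → -0101  0010-  1-101  11-00  1110-
Unchecked terms (primes): -0101, 00010, 0010-, 01111, 1-101, 10011, 11-00, 1110-

00010, 01111, 10011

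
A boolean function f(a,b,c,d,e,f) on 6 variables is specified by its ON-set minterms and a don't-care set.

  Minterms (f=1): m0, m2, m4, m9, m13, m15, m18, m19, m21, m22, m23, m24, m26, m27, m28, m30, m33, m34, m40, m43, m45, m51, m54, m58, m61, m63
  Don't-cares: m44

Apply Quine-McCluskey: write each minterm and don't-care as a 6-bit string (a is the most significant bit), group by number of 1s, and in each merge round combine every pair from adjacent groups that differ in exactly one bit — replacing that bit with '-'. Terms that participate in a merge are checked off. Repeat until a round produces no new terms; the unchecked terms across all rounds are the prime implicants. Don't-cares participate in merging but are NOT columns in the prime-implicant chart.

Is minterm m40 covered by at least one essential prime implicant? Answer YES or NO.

[col 0] 000000*, 000010*, 000100*, 001001*, 001101*, 001111*, 010010*, 010011*, 010101*, 010110*, 010111*, 011000*, 011010*, 011011*, 011100*, 011110*, 100001, 100010*, 101000*, 101011, 101100*, 101101*, 110011*, 110110*, 111010*, 111101*, 111111*
[col 1] -00010, -01101, -10011, -10110, -11010, 0-0010, 000-00, 0000-0, 001-01, 0011-1, 01-010*, 01-011*, 01-110*, 010-10*, 010-11*, 01001-*, 0101-1, 01011-*, 011-00*, 011-10*, 0110-0*, 01101-*, 0111-0*, 1-1101, 101-00, 10110-, 1111-1
[col 2] 01--10, 01-01-, 010-1-, 011--0
Prime implicants: -00010, -01101, -10011, -10110, -11010, 0-0010, 000-00, 0000-0, 001-01, 0011-1, 01--10, 01-01-, 010-1-, 0101-1, 011--0, 1-1101, 100001, 101-00, 101011, 10110-, 1111-1
PI chart (minterm → PIs covering it):
  0 | 000-00,0000-0
  2 | -00010,0-0010,0000-0
  4 | 000-00  (sole → essential)
  9 | 001-01  (sole → essential)
  13 | -01101,001-01,0011-1
  15 | 0011-1  (sole → essential)
  18 | 0-0010,01--10,01-01-,010-1-
  19 | -10011,01-01-,010-1-
  21 | 0101-1  (sole → essential)
  22 | -10110,01--10,010-1-
  23 | 010-1-,0101-1
  24 | 011--0  (sole → essential)
  26 | -11010,01--10,01-01-,011--0
  27 | 01-01-  (sole → essential)
  28 | 011--0  (sole → essential)
  30 | 01--10,011--0
  33 | 100001  (sole → essential)
  34 | -00010  (sole → essential)
  40 | 101-00  (sole → essential)
  43 | 101011  (sole → essential)
  45 | -01101,1-1101,10110-
  51 | -10011  (sole → essential)
  54 | -10110  (sole → essential)
  58 | -11010  (sole → essential)
  61 | 1-1101,1111-1
  63 | 1111-1  (sole → essential)
Essential prime implicants: -00010, -10011, -10110, -11010, 000-00, 001-01, 0011-1, 01-01-, 0101-1, 011--0, 100001, 101-00, 101011, 1111-1

YES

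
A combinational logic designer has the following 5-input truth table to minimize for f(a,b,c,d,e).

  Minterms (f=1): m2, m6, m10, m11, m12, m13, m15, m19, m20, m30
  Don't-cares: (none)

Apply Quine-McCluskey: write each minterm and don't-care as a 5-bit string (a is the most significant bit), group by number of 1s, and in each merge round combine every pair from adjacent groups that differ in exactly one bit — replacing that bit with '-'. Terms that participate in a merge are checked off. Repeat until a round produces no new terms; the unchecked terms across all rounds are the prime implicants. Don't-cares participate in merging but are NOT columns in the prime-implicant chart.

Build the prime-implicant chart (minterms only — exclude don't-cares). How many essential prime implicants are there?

5

size-2^0 implicants → 00010(✓)  00110(✓)  01010(✓)  01011(✓)  01100(✓)  01101(✓)  01111(✓)  10011  10100  11110
size-2^1 implicants → 0-010  00-10  01-11  0101-  011-1  0110-
Unchecked terms (primes): 0-010, 00-10, 01-11, 0101-, 011-1, 0110-, 10011, 10100, 11110
Minterm coverage:
  m2 ⊆ 0-010,00-10
  m6 ⊆ 00-10 [E]
  m10 ⊆ 0-010,0101-
  m11 ⊆ 01-11,0101-
  m12 ⊆ 0110- [E]
  m13 ⊆ 011-1,0110-
  m15 ⊆ 01-11,011-1
  m19 ⊆ 10011 [E]
  m20 ⊆ 10100 [E]
  m30 ⊆ 11110 [E]
E = {00-10, 0110-, 10011, 10100, 11110}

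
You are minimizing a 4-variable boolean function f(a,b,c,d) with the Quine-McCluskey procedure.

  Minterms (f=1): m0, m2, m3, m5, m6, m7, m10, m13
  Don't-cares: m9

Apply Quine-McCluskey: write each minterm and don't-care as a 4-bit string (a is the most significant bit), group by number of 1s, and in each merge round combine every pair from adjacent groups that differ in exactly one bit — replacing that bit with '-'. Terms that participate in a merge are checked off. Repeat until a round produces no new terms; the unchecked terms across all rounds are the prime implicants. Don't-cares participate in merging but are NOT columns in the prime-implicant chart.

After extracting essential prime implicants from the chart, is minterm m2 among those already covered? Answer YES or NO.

YES

Round 0: 0000✓ 0010✓ 0011✓ 0101✓ 0110✓ 0111✓ 1001✓ 1010✓ 1101✓
Round 1: -010 -101 0-10✓ 0-11✓ 00-0 001-✓ 01-1 011-✓ 1-01
Round 2: 0-1-
PIs = {-010, -101, 0-1-, 00-0, 01-1, 1-01}
Coverage chart:
  m0: 00-0 ←essential
  m2: -010,0-1-,00-0
  m3: 0-1- ←essential
  m5: -101,01-1
  m6: 0-1- ←essential
  m7: 0-1-,01-1
  m10: -010 ←essential
  m13: -101,1-01
Essential: -010, 0-1-, 00-0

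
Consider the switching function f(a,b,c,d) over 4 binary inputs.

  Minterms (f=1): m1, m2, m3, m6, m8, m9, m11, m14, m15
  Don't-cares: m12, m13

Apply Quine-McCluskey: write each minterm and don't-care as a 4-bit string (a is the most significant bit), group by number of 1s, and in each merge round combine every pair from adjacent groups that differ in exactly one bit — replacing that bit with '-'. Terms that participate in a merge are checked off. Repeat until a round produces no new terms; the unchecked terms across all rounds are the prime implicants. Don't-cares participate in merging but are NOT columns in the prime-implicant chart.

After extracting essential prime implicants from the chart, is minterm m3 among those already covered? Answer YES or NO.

[col 0] 0001*, 0010*, 0011*, 0110*, 1000*, 1001*, 1011*, 1100*, 1101*, 1110*, 1111*
[col 1] -001*, -011*, -110, 0-10, 00-1*, 001-, 1-00*, 1-01*, 1-11*, 10-1*, 100-*, 11-0*, 11-1*, 110-*, 111-*
[col 2] -0-1, 1--1, 1-0-, 11--
Prime implicants: -0-1, -110, 0-10, 001-, 1--1, 1-0-, 11--
PI chart (minterm → PIs covering it):
  1 | -0-1  (sole → essential)
  2 | 0-10,001-
  3 | -0-1,001-
  6 | -110,0-10
  8 | 1-0-  (sole → essential)
  9 | -0-1,1--1,1-0-
  11 | -0-1,1--1
  14 | -110,11--
  15 | 1--1,11--
Essential prime implicants: -0-1, 1-0-

YES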